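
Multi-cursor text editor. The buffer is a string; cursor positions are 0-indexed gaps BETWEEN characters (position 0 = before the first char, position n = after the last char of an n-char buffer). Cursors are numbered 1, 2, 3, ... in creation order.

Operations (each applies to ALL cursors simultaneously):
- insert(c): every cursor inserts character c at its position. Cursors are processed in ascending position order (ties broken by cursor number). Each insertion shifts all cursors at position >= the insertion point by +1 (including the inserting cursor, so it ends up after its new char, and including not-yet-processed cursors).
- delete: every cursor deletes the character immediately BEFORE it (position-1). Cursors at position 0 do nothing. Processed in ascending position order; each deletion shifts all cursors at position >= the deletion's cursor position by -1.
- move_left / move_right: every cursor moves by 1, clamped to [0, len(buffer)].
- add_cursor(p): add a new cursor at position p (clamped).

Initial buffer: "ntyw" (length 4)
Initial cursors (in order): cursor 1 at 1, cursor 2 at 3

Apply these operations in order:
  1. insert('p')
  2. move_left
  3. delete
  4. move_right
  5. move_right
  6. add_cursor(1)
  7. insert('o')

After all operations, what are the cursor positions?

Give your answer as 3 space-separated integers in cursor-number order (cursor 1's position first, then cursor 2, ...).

Answer: 4 7 2

Derivation:
After op 1 (insert('p')): buffer="nptypw" (len 6), cursors c1@2 c2@5, authorship .1..2.
After op 2 (move_left): buffer="nptypw" (len 6), cursors c1@1 c2@4, authorship .1..2.
After op 3 (delete): buffer="ptpw" (len 4), cursors c1@0 c2@2, authorship 1.2.
After op 4 (move_right): buffer="ptpw" (len 4), cursors c1@1 c2@3, authorship 1.2.
After op 5 (move_right): buffer="ptpw" (len 4), cursors c1@2 c2@4, authorship 1.2.
After op 6 (add_cursor(1)): buffer="ptpw" (len 4), cursors c3@1 c1@2 c2@4, authorship 1.2.
After op 7 (insert('o')): buffer="potopwo" (len 7), cursors c3@2 c1@4 c2@7, authorship 13.12.2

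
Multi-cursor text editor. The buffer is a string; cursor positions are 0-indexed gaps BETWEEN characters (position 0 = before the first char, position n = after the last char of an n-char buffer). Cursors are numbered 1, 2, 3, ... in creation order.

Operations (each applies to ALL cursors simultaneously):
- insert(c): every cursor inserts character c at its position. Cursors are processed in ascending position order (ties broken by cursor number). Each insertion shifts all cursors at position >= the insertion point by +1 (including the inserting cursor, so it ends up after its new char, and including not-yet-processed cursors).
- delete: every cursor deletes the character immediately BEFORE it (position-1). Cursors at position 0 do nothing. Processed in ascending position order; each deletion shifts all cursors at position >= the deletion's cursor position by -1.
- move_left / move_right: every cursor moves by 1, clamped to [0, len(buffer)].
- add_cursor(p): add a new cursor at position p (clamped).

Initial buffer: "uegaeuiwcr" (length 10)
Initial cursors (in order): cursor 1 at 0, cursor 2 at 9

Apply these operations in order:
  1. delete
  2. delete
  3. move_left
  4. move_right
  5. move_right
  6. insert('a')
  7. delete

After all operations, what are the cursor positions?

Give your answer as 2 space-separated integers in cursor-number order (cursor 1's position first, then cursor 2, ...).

Answer: 2 8

Derivation:
After op 1 (delete): buffer="uegaeuiwr" (len 9), cursors c1@0 c2@8, authorship .........
After op 2 (delete): buffer="uegaeuir" (len 8), cursors c1@0 c2@7, authorship ........
After op 3 (move_left): buffer="uegaeuir" (len 8), cursors c1@0 c2@6, authorship ........
After op 4 (move_right): buffer="uegaeuir" (len 8), cursors c1@1 c2@7, authorship ........
After op 5 (move_right): buffer="uegaeuir" (len 8), cursors c1@2 c2@8, authorship ........
After op 6 (insert('a')): buffer="ueagaeuira" (len 10), cursors c1@3 c2@10, authorship ..1......2
After op 7 (delete): buffer="uegaeuir" (len 8), cursors c1@2 c2@8, authorship ........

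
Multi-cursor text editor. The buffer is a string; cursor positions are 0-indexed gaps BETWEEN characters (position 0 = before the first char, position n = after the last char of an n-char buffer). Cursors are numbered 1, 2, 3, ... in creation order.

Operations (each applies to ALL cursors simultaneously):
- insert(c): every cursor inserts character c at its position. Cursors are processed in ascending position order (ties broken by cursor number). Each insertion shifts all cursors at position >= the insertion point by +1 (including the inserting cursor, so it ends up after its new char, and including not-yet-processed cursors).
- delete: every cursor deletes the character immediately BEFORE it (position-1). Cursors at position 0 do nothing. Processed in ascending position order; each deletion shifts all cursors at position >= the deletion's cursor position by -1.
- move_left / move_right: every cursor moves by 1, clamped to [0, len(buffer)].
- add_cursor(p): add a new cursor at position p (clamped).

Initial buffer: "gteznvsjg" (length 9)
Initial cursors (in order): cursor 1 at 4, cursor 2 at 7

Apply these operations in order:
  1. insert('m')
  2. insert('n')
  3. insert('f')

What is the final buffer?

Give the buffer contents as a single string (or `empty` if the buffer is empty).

Answer: gtezmnfnvsmnfjg

Derivation:
After op 1 (insert('m')): buffer="gtezmnvsmjg" (len 11), cursors c1@5 c2@9, authorship ....1...2..
After op 2 (insert('n')): buffer="gtezmnnvsmnjg" (len 13), cursors c1@6 c2@11, authorship ....11...22..
After op 3 (insert('f')): buffer="gtezmnfnvsmnfjg" (len 15), cursors c1@7 c2@13, authorship ....111...222..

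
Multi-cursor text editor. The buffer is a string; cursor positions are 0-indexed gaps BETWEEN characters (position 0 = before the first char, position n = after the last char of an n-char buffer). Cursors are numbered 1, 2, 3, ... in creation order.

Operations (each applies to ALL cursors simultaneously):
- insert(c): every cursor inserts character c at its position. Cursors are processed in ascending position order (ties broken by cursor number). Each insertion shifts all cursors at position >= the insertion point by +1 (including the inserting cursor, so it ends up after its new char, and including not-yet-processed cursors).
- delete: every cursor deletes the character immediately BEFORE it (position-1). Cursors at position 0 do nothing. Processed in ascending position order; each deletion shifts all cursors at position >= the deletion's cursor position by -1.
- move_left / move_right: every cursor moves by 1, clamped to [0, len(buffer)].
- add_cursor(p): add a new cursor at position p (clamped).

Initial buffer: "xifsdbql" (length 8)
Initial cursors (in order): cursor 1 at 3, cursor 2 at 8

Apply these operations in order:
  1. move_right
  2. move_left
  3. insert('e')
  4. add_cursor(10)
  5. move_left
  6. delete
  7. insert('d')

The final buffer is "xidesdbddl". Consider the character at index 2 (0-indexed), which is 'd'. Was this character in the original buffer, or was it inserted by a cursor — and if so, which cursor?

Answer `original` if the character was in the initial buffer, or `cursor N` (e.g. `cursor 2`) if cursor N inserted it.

Answer: cursor 1

Derivation:
After op 1 (move_right): buffer="xifsdbql" (len 8), cursors c1@4 c2@8, authorship ........
After op 2 (move_left): buffer="xifsdbql" (len 8), cursors c1@3 c2@7, authorship ........
After op 3 (insert('e')): buffer="xifesdbqel" (len 10), cursors c1@4 c2@9, authorship ...1....2.
After op 4 (add_cursor(10)): buffer="xifesdbqel" (len 10), cursors c1@4 c2@9 c3@10, authorship ...1....2.
After op 5 (move_left): buffer="xifesdbqel" (len 10), cursors c1@3 c2@8 c3@9, authorship ...1....2.
After op 6 (delete): buffer="xiesdbl" (len 7), cursors c1@2 c2@6 c3@6, authorship ..1....
After op 7 (insert('d')): buffer="xidesdbddl" (len 10), cursors c1@3 c2@9 c3@9, authorship ..11...23.
Authorship (.=original, N=cursor N): . . 1 1 . . . 2 3 .
Index 2: author = 1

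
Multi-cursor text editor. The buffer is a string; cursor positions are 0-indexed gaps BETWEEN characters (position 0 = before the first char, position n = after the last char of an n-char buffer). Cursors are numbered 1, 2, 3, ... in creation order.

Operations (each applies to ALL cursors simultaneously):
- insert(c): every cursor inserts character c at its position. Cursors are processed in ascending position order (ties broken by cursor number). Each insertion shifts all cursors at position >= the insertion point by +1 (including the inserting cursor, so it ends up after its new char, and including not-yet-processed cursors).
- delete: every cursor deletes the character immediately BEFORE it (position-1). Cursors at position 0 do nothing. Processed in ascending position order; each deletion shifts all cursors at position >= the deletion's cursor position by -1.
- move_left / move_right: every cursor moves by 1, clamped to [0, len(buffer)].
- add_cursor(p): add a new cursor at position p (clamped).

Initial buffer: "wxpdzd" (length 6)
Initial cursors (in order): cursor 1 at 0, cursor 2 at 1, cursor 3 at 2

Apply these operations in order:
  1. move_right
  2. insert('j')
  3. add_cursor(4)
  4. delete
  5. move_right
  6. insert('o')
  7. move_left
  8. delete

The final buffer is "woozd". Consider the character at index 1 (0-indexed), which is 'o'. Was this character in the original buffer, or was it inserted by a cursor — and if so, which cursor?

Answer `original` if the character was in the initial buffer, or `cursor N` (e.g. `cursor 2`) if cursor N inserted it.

After op 1 (move_right): buffer="wxpdzd" (len 6), cursors c1@1 c2@2 c3@3, authorship ......
After op 2 (insert('j')): buffer="wjxjpjdzd" (len 9), cursors c1@2 c2@4 c3@6, authorship .1.2.3...
After op 3 (add_cursor(4)): buffer="wjxjpjdzd" (len 9), cursors c1@2 c2@4 c4@4 c3@6, authorship .1.2.3...
After op 4 (delete): buffer="wpdzd" (len 5), cursors c1@1 c2@1 c4@1 c3@2, authorship .....
After op 5 (move_right): buffer="wpdzd" (len 5), cursors c1@2 c2@2 c4@2 c3@3, authorship .....
After op 6 (insert('o')): buffer="wpooodozd" (len 9), cursors c1@5 c2@5 c4@5 c3@7, authorship ..124.3..
After op 7 (move_left): buffer="wpooodozd" (len 9), cursors c1@4 c2@4 c4@4 c3@6, authorship ..124.3..
After op 8 (delete): buffer="woozd" (len 5), cursors c1@1 c2@1 c4@1 c3@2, authorship .43..
Authorship (.=original, N=cursor N): . 4 3 . .
Index 1: author = 4

Answer: cursor 4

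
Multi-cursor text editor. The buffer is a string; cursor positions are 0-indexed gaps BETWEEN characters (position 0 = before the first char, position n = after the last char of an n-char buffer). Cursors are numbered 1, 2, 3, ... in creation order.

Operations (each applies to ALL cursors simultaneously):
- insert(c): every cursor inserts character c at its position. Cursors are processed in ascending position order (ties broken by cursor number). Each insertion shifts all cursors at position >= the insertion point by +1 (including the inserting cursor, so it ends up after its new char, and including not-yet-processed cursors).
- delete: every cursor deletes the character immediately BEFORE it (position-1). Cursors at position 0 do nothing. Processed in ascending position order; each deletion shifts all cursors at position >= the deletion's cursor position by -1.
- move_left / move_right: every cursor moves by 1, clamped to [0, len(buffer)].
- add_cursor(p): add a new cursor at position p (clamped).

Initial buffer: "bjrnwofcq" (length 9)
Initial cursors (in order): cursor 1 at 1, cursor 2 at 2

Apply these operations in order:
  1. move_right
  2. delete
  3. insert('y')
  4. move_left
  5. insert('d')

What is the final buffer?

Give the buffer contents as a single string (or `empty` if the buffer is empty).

After op 1 (move_right): buffer="bjrnwofcq" (len 9), cursors c1@2 c2@3, authorship .........
After op 2 (delete): buffer="bnwofcq" (len 7), cursors c1@1 c2@1, authorship .......
After op 3 (insert('y')): buffer="byynwofcq" (len 9), cursors c1@3 c2@3, authorship .12......
After op 4 (move_left): buffer="byynwofcq" (len 9), cursors c1@2 c2@2, authorship .12......
After op 5 (insert('d')): buffer="byddynwofcq" (len 11), cursors c1@4 c2@4, authorship .1122......

Answer: byddynwofcq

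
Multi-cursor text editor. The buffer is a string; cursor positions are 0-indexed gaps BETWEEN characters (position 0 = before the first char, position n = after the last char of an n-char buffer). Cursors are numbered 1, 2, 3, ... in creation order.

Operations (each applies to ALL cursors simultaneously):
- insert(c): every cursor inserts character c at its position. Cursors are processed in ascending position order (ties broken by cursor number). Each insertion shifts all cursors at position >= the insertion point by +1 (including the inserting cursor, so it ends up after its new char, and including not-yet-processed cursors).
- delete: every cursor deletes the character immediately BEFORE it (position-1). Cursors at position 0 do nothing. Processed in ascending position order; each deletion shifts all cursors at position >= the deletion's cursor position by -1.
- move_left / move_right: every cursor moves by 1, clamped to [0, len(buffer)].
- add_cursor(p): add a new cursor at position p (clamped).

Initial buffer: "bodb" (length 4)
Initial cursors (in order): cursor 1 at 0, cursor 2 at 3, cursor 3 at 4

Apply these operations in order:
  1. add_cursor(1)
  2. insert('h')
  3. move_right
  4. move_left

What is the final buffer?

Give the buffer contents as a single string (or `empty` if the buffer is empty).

After op 1 (add_cursor(1)): buffer="bodb" (len 4), cursors c1@0 c4@1 c2@3 c3@4, authorship ....
After op 2 (insert('h')): buffer="hbhodhbh" (len 8), cursors c1@1 c4@3 c2@6 c3@8, authorship 1.4..2.3
After op 3 (move_right): buffer="hbhodhbh" (len 8), cursors c1@2 c4@4 c2@7 c3@8, authorship 1.4..2.3
After op 4 (move_left): buffer="hbhodhbh" (len 8), cursors c1@1 c4@3 c2@6 c3@7, authorship 1.4..2.3

Answer: hbhodhbh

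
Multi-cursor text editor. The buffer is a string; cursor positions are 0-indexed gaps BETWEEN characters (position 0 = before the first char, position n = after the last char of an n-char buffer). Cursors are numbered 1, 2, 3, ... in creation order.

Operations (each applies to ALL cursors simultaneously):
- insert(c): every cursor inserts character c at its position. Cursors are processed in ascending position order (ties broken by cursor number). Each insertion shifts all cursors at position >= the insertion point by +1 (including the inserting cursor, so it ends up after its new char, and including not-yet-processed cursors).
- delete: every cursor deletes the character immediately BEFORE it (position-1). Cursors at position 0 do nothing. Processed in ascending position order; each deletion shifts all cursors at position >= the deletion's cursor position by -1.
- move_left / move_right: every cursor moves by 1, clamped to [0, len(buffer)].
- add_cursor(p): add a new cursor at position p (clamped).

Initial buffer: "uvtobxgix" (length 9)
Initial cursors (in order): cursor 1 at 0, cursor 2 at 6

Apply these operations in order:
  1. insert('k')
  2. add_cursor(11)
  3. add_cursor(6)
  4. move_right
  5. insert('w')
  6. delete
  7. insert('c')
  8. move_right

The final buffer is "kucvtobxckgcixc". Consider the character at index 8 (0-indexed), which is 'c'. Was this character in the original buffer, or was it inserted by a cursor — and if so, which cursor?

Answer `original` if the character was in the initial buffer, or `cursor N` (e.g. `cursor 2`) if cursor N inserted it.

Answer: cursor 4

Derivation:
After op 1 (insert('k')): buffer="kuvtobxkgix" (len 11), cursors c1@1 c2@8, authorship 1......2...
After op 2 (add_cursor(11)): buffer="kuvtobxkgix" (len 11), cursors c1@1 c2@8 c3@11, authorship 1......2...
After op 3 (add_cursor(6)): buffer="kuvtobxkgix" (len 11), cursors c1@1 c4@6 c2@8 c3@11, authorship 1......2...
After op 4 (move_right): buffer="kuvtobxkgix" (len 11), cursors c1@2 c4@7 c2@9 c3@11, authorship 1......2...
After op 5 (insert('w')): buffer="kuwvtobxwkgwixw" (len 15), cursors c1@3 c4@9 c2@12 c3@15, authorship 1.1.....42.2..3
After op 6 (delete): buffer="kuvtobxkgix" (len 11), cursors c1@2 c4@7 c2@9 c3@11, authorship 1......2...
After op 7 (insert('c')): buffer="kucvtobxckgcixc" (len 15), cursors c1@3 c4@9 c2@12 c3@15, authorship 1.1.....42.2..3
After op 8 (move_right): buffer="kucvtobxckgcixc" (len 15), cursors c1@4 c4@10 c2@13 c3@15, authorship 1.1.....42.2..3
Authorship (.=original, N=cursor N): 1 . 1 . . . . . 4 2 . 2 . . 3
Index 8: author = 4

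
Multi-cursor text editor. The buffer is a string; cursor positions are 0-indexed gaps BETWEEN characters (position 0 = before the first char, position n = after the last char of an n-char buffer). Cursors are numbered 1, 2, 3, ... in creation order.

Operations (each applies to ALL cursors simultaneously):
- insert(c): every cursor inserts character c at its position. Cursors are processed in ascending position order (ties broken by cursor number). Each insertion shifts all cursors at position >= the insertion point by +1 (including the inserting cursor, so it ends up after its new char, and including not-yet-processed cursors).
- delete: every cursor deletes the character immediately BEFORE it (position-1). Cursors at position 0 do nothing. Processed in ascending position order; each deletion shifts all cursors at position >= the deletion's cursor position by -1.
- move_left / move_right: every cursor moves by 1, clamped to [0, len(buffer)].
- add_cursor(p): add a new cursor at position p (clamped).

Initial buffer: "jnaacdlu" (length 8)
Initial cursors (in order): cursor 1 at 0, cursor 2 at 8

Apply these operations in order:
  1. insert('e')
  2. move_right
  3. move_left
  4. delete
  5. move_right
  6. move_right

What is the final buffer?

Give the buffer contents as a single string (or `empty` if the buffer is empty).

Answer: jnaacdle

Derivation:
After op 1 (insert('e')): buffer="ejnaacdlue" (len 10), cursors c1@1 c2@10, authorship 1........2
After op 2 (move_right): buffer="ejnaacdlue" (len 10), cursors c1@2 c2@10, authorship 1........2
After op 3 (move_left): buffer="ejnaacdlue" (len 10), cursors c1@1 c2@9, authorship 1........2
After op 4 (delete): buffer="jnaacdle" (len 8), cursors c1@0 c2@7, authorship .......2
After op 5 (move_right): buffer="jnaacdle" (len 8), cursors c1@1 c2@8, authorship .......2
After op 6 (move_right): buffer="jnaacdle" (len 8), cursors c1@2 c2@8, authorship .......2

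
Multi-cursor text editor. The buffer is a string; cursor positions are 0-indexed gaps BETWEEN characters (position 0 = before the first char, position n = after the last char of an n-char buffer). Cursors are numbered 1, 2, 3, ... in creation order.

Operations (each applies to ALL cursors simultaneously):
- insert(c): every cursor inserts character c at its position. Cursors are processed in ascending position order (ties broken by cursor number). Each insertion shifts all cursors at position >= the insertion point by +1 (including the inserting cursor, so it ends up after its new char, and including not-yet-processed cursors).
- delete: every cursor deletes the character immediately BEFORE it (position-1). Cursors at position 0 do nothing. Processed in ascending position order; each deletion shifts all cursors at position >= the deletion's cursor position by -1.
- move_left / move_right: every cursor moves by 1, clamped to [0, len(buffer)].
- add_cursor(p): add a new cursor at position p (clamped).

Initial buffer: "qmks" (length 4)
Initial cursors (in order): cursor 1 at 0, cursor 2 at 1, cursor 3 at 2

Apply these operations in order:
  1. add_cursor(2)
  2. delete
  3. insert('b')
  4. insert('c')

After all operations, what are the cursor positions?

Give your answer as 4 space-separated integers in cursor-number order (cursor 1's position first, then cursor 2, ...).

Answer: 8 8 8 8

Derivation:
After op 1 (add_cursor(2)): buffer="qmks" (len 4), cursors c1@0 c2@1 c3@2 c4@2, authorship ....
After op 2 (delete): buffer="ks" (len 2), cursors c1@0 c2@0 c3@0 c4@0, authorship ..
After op 3 (insert('b')): buffer="bbbbks" (len 6), cursors c1@4 c2@4 c3@4 c4@4, authorship 1234..
After op 4 (insert('c')): buffer="bbbbccccks" (len 10), cursors c1@8 c2@8 c3@8 c4@8, authorship 12341234..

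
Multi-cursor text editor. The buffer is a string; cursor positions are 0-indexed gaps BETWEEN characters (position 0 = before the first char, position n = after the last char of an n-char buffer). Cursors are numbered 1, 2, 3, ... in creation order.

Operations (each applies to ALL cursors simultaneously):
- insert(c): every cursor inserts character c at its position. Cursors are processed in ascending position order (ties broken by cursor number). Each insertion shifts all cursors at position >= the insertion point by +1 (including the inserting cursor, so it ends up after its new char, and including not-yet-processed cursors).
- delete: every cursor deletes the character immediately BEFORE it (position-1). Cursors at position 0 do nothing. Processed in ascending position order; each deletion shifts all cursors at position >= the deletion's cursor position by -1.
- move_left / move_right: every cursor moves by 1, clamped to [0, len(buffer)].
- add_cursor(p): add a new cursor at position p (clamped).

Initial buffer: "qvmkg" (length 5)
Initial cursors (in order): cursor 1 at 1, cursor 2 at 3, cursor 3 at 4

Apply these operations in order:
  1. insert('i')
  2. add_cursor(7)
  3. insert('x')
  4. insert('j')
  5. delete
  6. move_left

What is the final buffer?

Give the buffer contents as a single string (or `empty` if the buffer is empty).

After op 1 (insert('i')): buffer="qivmikig" (len 8), cursors c1@2 c2@5 c3@7, authorship .1..2.3.
After op 2 (add_cursor(7)): buffer="qivmikig" (len 8), cursors c1@2 c2@5 c3@7 c4@7, authorship .1..2.3.
After op 3 (insert('x')): buffer="qixvmixkixxg" (len 12), cursors c1@3 c2@7 c3@11 c4@11, authorship .11..22.334.
After op 4 (insert('j')): buffer="qixjvmixjkixxjjg" (len 16), cursors c1@4 c2@9 c3@15 c4@15, authorship .111..222.33434.
After op 5 (delete): buffer="qixvmixkixxg" (len 12), cursors c1@3 c2@7 c3@11 c4@11, authorship .11..22.334.
After op 6 (move_left): buffer="qixvmixkixxg" (len 12), cursors c1@2 c2@6 c3@10 c4@10, authorship .11..22.334.

Answer: qixvmixkixxg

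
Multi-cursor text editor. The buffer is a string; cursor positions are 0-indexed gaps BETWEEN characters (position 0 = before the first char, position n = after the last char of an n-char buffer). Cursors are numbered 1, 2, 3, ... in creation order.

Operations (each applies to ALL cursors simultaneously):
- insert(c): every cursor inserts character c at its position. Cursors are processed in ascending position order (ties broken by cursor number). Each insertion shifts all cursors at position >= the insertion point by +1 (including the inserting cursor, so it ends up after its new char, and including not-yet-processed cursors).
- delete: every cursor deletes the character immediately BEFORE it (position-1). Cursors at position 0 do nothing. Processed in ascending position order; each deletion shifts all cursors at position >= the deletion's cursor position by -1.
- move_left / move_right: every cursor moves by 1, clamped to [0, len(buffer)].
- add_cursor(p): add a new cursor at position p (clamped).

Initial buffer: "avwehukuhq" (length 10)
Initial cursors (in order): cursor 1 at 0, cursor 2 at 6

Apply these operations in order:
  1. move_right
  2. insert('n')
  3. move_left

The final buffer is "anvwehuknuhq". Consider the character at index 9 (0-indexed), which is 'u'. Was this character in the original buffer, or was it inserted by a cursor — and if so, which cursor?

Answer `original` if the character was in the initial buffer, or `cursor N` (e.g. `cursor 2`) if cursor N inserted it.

Answer: original

Derivation:
After op 1 (move_right): buffer="avwehukuhq" (len 10), cursors c1@1 c2@7, authorship ..........
After op 2 (insert('n')): buffer="anvwehuknuhq" (len 12), cursors c1@2 c2@9, authorship .1......2...
After op 3 (move_left): buffer="anvwehuknuhq" (len 12), cursors c1@1 c2@8, authorship .1......2...
Authorship (.=original, N=cursor N): . 1 . . . . . . 2 . . .
Index 9: author = original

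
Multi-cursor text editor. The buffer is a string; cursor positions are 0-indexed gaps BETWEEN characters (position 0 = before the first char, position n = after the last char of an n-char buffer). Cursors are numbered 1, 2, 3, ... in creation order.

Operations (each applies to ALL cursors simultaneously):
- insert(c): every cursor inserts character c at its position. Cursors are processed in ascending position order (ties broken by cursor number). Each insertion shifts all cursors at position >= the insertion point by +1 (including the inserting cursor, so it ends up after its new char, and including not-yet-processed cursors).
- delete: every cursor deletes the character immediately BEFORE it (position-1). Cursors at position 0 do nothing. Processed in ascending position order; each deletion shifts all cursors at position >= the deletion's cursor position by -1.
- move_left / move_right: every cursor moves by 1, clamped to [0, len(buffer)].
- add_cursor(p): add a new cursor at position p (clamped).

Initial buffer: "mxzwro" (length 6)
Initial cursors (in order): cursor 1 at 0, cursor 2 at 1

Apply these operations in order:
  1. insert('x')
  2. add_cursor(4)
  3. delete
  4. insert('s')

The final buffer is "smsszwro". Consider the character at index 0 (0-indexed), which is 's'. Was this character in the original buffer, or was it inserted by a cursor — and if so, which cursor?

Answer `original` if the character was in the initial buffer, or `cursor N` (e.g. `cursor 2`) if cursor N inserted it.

After op 1 (insert('x')): buffer="xmxxzwro" (len 8), cursors c1@1 c2@3, authorship 1.2.....
After op 2 (add_cursor(4)): buffer="xmxxzwro" (len 8), cursors c1@1 c2@3 c3@4, authorship 1.2.....
After op 3 (delete): buffer="mzwro" (len 5), cursors c1@0 c2@1 c3@1, authorship .....
After op 4 (insert('s')): buffer="smsszwro" (len 8), cursors c1@1 c2@4 c3@4, authorship 1.23....
Authorship (.=original, N=cursor N): 1 . 2 3 . . . .
Index 0: author = 1

Answer: cursor 1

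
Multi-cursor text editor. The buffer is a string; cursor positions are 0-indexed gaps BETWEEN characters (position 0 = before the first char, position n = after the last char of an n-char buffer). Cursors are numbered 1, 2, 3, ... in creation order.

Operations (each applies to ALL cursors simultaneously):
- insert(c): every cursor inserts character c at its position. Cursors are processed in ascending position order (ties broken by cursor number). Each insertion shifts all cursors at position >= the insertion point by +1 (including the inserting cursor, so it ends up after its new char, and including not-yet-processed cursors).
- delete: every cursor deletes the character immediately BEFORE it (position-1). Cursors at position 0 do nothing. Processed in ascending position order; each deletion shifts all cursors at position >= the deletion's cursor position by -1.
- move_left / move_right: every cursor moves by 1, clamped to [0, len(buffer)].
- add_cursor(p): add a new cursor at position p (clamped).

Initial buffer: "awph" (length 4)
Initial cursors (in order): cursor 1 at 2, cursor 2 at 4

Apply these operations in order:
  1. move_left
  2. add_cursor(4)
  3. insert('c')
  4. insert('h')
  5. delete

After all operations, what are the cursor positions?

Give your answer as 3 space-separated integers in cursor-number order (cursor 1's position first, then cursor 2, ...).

After op 1 (move_left): buffer="awph" (len 4), cursors c1@1 c2@3, authorship ....
After op 2 (add_cursor(4)): buffer="awph" (len 4), cursors c1@1 c2@3 c3@4, authorship ....
After op 3 (insert('c')): buffer="acwpchc" (len 7), cursors c1@2 c2@5 c3@7, authorship .1..2.3
After op 4 (insert('h')): buffer="achwpchhch" (len 10), cursors c1@3 c2@7 c3@10, authorship .11..22.33
After op 5 (delete): buffer="acwpchc" (len 7), cursors c1@2 c2@5 c3@7, authorship .1..2.3

Answer: 2 5 7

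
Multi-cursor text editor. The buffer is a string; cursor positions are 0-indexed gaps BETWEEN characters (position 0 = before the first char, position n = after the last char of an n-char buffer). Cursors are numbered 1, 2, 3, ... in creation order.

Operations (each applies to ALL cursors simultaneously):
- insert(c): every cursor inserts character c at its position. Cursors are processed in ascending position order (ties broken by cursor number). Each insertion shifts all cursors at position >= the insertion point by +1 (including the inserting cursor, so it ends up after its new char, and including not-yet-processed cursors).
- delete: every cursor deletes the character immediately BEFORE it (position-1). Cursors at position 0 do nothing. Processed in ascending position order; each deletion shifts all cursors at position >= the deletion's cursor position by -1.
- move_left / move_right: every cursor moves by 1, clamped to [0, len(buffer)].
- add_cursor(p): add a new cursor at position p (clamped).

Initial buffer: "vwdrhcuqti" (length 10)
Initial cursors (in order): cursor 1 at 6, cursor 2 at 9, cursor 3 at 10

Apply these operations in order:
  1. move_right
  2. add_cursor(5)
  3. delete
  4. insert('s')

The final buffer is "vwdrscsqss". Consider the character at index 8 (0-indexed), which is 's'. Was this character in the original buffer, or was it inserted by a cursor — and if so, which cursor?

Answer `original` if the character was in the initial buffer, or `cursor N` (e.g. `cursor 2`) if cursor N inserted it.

Answer: cursor 2

Derivation:
After op 1 (move_right): buffer="vwdrhcuqti" (len 10), cursors c1@7 c2@10 c3@10, authorship ..........
After op 2 (add_cursor(5)): buffer="vwdrhcuqti" (len 10), cursors c4@5 c1@7 c2@10 c3@10, authorship ..........
After op 3 (delete): buffer="vwdrcq" (len 6), cursors c4@4 c1@5 c2@6 c3@6, authorship ......
After op 4 (insert('s')): buffer="vwdrscsqss" (len 10), cursors c4@5 c1@7 c2@10 c3@10, authorship ....4.1.23
Authorship (.=original, N=cursor N): . . . . 4 . 1 . 2 3
Index 8: author = 2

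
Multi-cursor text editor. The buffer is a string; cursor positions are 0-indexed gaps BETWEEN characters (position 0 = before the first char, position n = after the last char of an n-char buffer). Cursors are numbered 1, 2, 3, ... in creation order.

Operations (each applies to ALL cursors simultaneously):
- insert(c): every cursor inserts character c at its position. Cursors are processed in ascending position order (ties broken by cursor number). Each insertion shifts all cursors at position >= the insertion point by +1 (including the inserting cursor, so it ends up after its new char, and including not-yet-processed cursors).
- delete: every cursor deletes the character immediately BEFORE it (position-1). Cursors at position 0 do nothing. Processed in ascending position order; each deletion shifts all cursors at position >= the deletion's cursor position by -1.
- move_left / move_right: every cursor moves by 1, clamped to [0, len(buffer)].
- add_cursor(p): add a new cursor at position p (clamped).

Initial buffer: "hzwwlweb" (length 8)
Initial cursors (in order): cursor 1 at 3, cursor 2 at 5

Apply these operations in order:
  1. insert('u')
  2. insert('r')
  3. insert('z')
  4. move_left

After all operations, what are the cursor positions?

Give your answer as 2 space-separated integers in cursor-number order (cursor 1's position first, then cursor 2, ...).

After op 1 (insert('u')): buffer="hzwuwluweb" (len 10), cursors c1@4 c2@7, authorship ...1..2...
After op 2 (insert('r')): buffer="hzwurwlurweb" (len 12), cursors c1@5 c2@9, authorship ...11..22...
After op 3 (insert('z')): buffer="hzwurzwlurzweb" (len 14), cursors c1@6 c2@11, authorship ...111..222...
After op 4 (move_left): buffer="hzwurzwlurzweb" (len 14), cursors c1@5 c2@10, authorship ...111..222...

Answer: 5 10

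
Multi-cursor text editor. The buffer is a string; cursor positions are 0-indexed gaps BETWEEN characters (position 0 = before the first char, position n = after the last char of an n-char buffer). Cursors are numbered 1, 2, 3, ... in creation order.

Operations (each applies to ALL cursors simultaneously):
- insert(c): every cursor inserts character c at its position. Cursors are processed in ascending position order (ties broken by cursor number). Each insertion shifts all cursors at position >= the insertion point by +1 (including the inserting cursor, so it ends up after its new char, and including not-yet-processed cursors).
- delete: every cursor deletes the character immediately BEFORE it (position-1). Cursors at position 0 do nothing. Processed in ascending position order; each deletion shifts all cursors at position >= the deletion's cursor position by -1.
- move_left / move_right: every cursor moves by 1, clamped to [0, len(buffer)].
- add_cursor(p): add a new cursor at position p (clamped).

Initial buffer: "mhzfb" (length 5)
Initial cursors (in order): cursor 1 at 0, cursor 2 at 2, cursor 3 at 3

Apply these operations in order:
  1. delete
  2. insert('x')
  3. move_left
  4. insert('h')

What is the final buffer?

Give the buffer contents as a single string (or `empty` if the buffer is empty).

After op 1 (delete): buffer="mfb" (len 3), cursors c1@0 c2@1 c3@1, authorship ...
After op 2 (insert('x')): buffer="xmxxfb" (len 6), cursors c1@1 c2@4 c3@4, authorship 1.23..
After op 3 (move_left): buffer="xmxxfb" (len 6), cursors c1@0 c2@3 c3@3, authorship 1.23..
After op 4 (insert('h')): buffer="hxmxhhxfb" (len 9), cursors c1@1 c2@6 c3@6, authorship 11.2233..

Answer: hxmxhhxfb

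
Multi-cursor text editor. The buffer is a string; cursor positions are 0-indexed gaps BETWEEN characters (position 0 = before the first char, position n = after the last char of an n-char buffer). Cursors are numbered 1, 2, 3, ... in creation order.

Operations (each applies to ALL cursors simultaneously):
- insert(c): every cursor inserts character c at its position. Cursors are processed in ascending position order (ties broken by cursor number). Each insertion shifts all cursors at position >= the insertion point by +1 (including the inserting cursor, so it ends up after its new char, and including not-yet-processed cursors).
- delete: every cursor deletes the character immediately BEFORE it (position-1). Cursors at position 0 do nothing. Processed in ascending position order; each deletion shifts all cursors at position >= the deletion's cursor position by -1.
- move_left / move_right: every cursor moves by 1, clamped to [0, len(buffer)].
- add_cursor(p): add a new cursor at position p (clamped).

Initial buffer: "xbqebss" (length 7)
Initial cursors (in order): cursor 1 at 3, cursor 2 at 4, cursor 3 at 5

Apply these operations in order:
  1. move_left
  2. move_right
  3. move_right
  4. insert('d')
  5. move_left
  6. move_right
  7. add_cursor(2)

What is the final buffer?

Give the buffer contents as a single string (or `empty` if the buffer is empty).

After op 1 (move_left): buffer="xbqebss" (len 7), cursors c1@2 c2@3 c3@4, authorship .......
After op 2 (move_right): buffer="xbqebss" (len 7), cursors c1@3 c2@4 c3@5, authorship .......
After op 3 (move_right): buffer="xbqebss" (len 7), cursors c1@4 c2@5 c3@6, authorship .......
After op 4 (insert('d')): buffer="xbqedbdsds" (len 10), cursors c1@5 c2@7 c3@9, authorship ....1.2.3.
After op 5 (move_left): buffer="xbqedbdsds" (len 10), cursors c1@4 c2@6 c3@8, authorship ....1.2.3.
After op 6 (move_right): buffer="xbqedbdsds" (len 10), cursors c1@5 c2@7 c3@9, authorship ....1.2.3.
After op 7 (add_cursor(2)): buffer="xbqedbdsds" (len 10), cursors c4@2 c1@5 c2@7 c3@9, authorship ....1.2.3.

Answer: xbqedbdsds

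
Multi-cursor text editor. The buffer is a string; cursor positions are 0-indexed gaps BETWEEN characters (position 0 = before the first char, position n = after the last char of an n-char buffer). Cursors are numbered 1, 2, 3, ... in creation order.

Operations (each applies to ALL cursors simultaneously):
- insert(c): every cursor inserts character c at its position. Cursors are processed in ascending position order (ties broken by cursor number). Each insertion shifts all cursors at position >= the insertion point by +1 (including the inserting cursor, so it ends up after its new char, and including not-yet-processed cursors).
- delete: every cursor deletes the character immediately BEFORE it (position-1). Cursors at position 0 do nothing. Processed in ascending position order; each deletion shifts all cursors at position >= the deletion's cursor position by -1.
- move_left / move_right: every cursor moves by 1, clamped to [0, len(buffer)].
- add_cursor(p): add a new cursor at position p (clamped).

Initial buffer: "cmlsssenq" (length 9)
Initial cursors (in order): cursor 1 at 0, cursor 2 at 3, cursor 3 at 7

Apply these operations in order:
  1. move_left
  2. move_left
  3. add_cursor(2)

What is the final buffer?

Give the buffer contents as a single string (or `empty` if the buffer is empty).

After op 1 (move_left): buffer="cmlsssenq" (len 9), cursors c1@0 c2@2 c3@6, authorship .........
After op 2 (move_left): buffer="cmlsssenq" (len 9), cursors c1@0 c2@1 c3@5, authorship .........
After op 3 (add_cursor(2)): buffer="cmlsssenq" (len 9), cursors c1@0 c2@1 c4@2 c3@5, authorship .........

Answer: cmlsssenq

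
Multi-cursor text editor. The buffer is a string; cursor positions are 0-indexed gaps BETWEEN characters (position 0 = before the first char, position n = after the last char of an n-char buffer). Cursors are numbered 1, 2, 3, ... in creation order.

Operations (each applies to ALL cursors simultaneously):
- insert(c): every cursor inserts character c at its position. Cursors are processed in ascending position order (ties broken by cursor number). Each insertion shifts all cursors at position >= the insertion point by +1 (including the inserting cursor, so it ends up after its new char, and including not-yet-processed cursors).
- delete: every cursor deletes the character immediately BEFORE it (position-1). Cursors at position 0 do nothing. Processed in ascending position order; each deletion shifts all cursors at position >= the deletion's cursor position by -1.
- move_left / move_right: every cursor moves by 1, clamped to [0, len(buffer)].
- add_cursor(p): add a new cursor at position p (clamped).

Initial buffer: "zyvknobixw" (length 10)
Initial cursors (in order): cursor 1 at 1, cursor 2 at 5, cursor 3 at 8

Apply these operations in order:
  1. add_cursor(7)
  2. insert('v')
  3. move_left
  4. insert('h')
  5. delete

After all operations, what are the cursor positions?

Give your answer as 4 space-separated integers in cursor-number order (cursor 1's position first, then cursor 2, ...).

Answer: 1 6 11 9

Derivation:
After op 1 (add_cursor(7)): buffer="zyvknobixw" (len 10), cursors c1@1 c2@5 c4@7 c3@8, authorship ..........
After op 2 (insert('v')): buffer="zvyvknvobvivxw" (len 14), cursors c1@2 c2@7 c4@10 c3@12, authorship .1....2..4.3..
After op 3 (move_left): buffer="zvyvknvobvivxw" (len 14), cursors c1@1 c2@6 c4@9 c3@11, authorship .1....2..4.3..
After op 4 (insert('h')): buffer="zhvyvknhvobhvihvxw" (len 18), cursors c1@2 c2@8 c4@12 c3@15, authorship .11....22..44.33..
After op 5 (delete): buffer="zvyvknvobvivxw" (len 14), cursors c1@1 c2@6 c4@9 c3@11, authorship .1....2..4.3..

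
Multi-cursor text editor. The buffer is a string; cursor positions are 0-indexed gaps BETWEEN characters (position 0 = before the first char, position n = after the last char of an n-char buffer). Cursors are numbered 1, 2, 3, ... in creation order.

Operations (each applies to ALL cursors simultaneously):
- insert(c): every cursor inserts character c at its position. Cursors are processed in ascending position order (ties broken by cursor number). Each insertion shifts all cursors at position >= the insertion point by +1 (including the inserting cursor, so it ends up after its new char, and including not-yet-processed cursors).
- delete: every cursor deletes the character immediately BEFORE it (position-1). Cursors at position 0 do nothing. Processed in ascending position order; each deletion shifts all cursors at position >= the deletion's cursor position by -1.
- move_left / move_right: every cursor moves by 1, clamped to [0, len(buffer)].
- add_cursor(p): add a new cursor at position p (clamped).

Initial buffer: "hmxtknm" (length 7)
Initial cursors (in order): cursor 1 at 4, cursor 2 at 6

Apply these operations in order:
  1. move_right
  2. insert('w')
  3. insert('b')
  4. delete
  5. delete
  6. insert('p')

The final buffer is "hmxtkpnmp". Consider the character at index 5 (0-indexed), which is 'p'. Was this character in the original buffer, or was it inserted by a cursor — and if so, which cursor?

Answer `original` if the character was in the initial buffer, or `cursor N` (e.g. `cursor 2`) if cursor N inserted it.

Answer: cursor 1

Derivation:
After op 1 (move_right): buffer="hmxtknm" (len 7), cursors c1@5 c2@7, authorship .......
After op 2 (insert('w')): buffer="hmxtkwnmw" (len 9), cursors c1@6 c2@9, authorship .....1..2
After op 3 (insert('b')): buffer="hmxtkwbnmwb" (len 11), cursors c1@7 c2@11, authorship .....11..22
After op 4 (delete): buffer="hmxtkwnmw" (len 9), cursors c1@6 c2@9, authorship .....1..2
After op 5 (delete): buffer="hmxtknm" (len 7), cursors c1@5 c2@7, authorship .......
After op 6 (insert('p')): buffer="hmxtkpnmp" (len 9), cursors c1@6 c2@9, authorship .....1..2
Authorship (.=original, N=cursor N): . . . . . 1 . . 2
Index 5: author = 1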